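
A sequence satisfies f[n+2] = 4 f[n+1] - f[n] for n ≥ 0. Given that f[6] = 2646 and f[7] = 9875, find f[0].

6

Rearranging, f[n-2] = -(f[n] - 4 f[n-1]).
f[5] = -(9875 - 4*2646) = 709
f[4] = -(2646 - 4*709) = 190
f[3] = -(709 - 4*190) = 51
f[2] = -(190 - 4*51) = 14
f[1] = -(51 - 4*14) = 5
f[0] = -(14 - 4*5) = 6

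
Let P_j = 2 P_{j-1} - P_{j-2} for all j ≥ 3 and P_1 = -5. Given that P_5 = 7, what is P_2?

Let P_2 = w.
P_3 = 5 + 2w
P_4 = 10 + 3w
P_5 = 15 + 4w
So 15 + 4w = 7, giving w = -2.

-2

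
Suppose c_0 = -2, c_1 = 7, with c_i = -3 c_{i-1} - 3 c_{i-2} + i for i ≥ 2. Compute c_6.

c_2 = -3·7 - 3·(-2) + 2 = -13
c_3 = -3·(-13) - 3·7 + 3 = 21
c_4 = -3·21 - 3·(-13) + 4 = -20
c_5 = -3·(-20) - 3·21 + 5 = 2
c_6 = -3·2 - 3·(-20) + 6 = 60

60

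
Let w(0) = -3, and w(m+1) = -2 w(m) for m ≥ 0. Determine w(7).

384

w(1) = -2·(-3) = 6
w(2) = -2·6 = -12
w(3) = -2·(-12) = 24
w(4) = -2·24 = -48
w(5) = -2·(-48) = 96
w(6) = -2·96 = -192
w(7) = -2·(-192) = 384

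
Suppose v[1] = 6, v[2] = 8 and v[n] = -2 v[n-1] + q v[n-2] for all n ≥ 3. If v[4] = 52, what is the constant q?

v[3] = -16 + 6q
v[4] = 32 - 4q
So 32 - 4q = 52, giving q = -5.

-5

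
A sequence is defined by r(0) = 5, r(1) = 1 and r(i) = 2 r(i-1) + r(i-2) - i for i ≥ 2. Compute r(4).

17

r(2) = 2(1) + 5 - 2 = 5
r(3) = 2(5) + 1 - 3 = 8
r(4) = 2(8) + 5 - 4 = 17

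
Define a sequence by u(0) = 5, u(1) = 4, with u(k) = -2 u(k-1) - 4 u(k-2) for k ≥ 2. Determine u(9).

u(2) = -2(4) - 4(5) = -28
u(3) = -2(-28) - 4(4) = 40
u(4) = -2(40) - 4(-28) = 32
u(5) = -2(32) - 4(40) = -224
u(6) = -2(-224) - 4(32) = 320
u(7) = -2(320) - 4(-224) = 256
u(8) = -2(256) - 4(320) = -1792
u(9) = -2(-1792) - 4(256) = 2560

2560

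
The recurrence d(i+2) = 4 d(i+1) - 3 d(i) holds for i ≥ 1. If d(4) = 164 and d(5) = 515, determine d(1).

-5

Rearranging, d(i-2) = (d(i) - 4 d(i-1)) / -3.
d(3) = (515 - 4·164) / -3 = -141/-3 = 47
d(2) = (164 - 4·47) / -3 = -24/-3 = 8
d(1) = (47 - 4·8) / -3 = 15/-3 = -5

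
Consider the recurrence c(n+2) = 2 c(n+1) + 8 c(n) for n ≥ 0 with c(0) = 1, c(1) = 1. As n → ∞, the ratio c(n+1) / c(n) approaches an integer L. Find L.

The characteristic equation is r^2 - 2r - 8 = 0, which factors as (r - 4)(r + 2) = 0.
So the roots are 4 and -2. Since |4| > |-2| and the coefficient of 4^n is non-zero, the ratio tends to 4.

4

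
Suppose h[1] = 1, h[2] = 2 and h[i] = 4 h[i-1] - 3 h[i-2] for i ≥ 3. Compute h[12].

h[3] = 4·2 - 3·1 = 5
h[4] = 4·5 - 3·2 = 14
h[5] = 4·14 - 3·5 = 41
h[6] = 4·41 - 3·14 = 122
h[7] = 4·122 - 3·41 = 365
h[8] = 4·365 - 3·122 = 1094
h[9] = 4·1094 - 3·365 = 3281
h[10] = 4·3281 - 3·1094 = 9842
h[11] = 4·9842 - 3·3281 = 29525
h[12] = 4·29525 - 3·9842 = 88574

88574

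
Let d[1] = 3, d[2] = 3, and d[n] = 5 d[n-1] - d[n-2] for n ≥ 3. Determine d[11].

3302697

d[3] = 5*3 - 3 = 12
d[4] = 5*12 - 3 = 57
d[5] = 5*57 - 12 = 273
d[6] = 5*273 - 57 = 1308
d[7] = 5*1308 - 273 = 6267
d[8] = 5*6267 - 1308 = 30027
d[9] = 5*30027 - 6267 = 143868
d[10] = 5*143868 - 30027 = 689313
d[11] = 5*689313 - 143868 = 3302697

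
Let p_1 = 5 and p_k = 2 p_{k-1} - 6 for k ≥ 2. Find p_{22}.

The fixed point is -6/(1 - 2) = 6, so p_k - 6 = 2(p_{k-1} - 6).
Hence p_k = -1·2^{k-1} + 6.
p_{22} = -1·2^{21} + 6 = -1·2097152 + 6 = -2097146.

-2097146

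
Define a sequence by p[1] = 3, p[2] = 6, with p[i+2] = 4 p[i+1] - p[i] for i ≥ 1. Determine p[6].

p[3] = 4*6 - 3 = 21
p[4] = 4*21 - 6 = 78
p[5] = 4*78 - 21 = 291
p[6] = 4*291 - 78 = 1086

1086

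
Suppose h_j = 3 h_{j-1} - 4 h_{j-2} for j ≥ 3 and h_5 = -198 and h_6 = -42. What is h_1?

9

Rearranging, h_{j-2} = (h_j - 3 h_{j-1}) / -4.
h_4 = (-42 - 3*(-198)) / -4 = 552/-4 = -138
h_3 = (-198 - 3*(-138)) / -4 = 216/-4 = -54
h_2 = (-138 - 3*(-54)) / -4 = 24/-4 = -6
h_1 = (-54 - 3*(-6)) / -4 = -36/-4 = 9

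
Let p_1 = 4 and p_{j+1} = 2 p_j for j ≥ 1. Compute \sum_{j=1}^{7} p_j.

p_2 = 2(4) = 8
p_3 = 2(8) = 16
p_4 = 2(16) = 32
p_5 = 2(32) = 64
p_6 = 2(64) = 128
p_7 = 2(128) = 256
Sum = 4 + 8 + 16 + 32 + 64 + 128 + 256 = 508

508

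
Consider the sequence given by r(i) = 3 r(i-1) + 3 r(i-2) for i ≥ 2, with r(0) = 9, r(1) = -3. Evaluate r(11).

r(2) = 3·(-3) + 3·9 = 18
r(3) = 3·18 + 3·(-3) = 45
r(4) = 3·45 + 3·18 = 189
r(5) = 3·189 + 3·45 = 702
r(6) = 3·702 + 3·189 = 2673
r(7) = 3·2673 + 3·702 = 10125
r(8) = 3·10125 + 3·2673 = 38394
r(9) = 3·38394 + 3·10125 = 145557
r(10) = 3·145557 + 3·38394 = 551853
r(11) = 3·551853 + 3·145557 = 2092230

2092230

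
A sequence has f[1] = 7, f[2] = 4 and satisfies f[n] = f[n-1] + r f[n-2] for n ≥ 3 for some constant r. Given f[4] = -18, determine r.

-2

f[3] = 4 + 7r
f[4] = 4 + 11r
So 4 + 11r = -18, giving r = -2.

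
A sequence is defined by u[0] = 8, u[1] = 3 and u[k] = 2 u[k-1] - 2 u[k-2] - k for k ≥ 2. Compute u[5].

-31

u[2] = 2*3 - 2*8 - 2 = -12
u[3] = 2*(-12) - 2*3 - 3 = -33
u[4] = 2*(-33) - 2*(-12) - 4 = -46
u[5] = 2*(-46) - 2*(-33) - 5 = -31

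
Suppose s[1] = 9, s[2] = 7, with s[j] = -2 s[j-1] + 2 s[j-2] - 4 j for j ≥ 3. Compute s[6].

132

s[3] = -2·7 + 2·9 - 12 = -8
s[4] = -2·(-8) + 2·7 - 16 = 14
s[5] = -2·14 + 2·(-8) - 20 = -64
s[6] = -2·(-64) + 2·14 - 24 = 132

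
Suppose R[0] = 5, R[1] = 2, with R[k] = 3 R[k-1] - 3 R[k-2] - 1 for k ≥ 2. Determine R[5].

-136

R[2] = 3(2) - 3(5) - 1 = -10
R[3] = 3(-10) - 3(2) - 1 = -37
R[4] = 3(-37) - 3(-10) - 1 = -82
R[5] = 3(-82) - 3(-37) - 1 = -136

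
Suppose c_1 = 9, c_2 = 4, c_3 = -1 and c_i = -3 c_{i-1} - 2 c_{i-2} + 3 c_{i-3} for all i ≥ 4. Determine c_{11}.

c_4 = -3·(-1) - 2·4 + 3·9 = 22
c_5 = -3·22 - 2·(-1) + 3·4 = -52
c_6 = -3·(-52) - 2·22 + 3·(-1) = 109
c_7 = -3·109 - 2·(-52) + 3·22 = -157
c_8 = -3·(-157) - 2·109 + 3·(-52) = 97
c_9 = -3·97 - 2·(-157) + 3·109 = 350
c_{10} = -3·350 - 2·97 + 3·(-157) = -1715
c_{11} = -3·(-1715) - 2·350 + 3·97 = 4736

4736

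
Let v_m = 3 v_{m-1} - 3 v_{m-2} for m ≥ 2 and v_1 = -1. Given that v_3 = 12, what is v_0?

-2

Let v_0 = z.
v_2 = -3 - 3z
v_3 = -6 - 9z
So -6 - 9z = 12, giving z = -2.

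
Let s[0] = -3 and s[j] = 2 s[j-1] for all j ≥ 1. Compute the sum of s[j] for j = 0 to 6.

-381

s[1] = 2(-3) = -6
s[2] = 2(-6) = -12
s[3] = 2(-12) = -24
s[4] = 2(-24) = -48
s[5] = 2(-48) = -96
s[6] = 2(-96) = -192
Sum = (-3) + (-6) + (-12) + (-24) + (-48) + (-96) + (-192) = -381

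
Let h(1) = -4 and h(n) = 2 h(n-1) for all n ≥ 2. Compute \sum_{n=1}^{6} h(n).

h(2) = 2·(-4) = -8
h(3) = 2·(-8) = -16
h(4) = 2·(-16) = -32
h(5) = 2·(-32) = -64
h(6) = 2·(-64) = -128
Sum = (-4) + (-8) + (-16) + (-32) + (-64) + (-128) = -252

-252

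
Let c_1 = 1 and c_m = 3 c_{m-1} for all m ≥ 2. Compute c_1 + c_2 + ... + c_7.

1093

c_2 = 3(1) = 3
c_3 = 3(3) = 9
c_4 = 3(9) = 27
c_5 = 3(27) = 81
c_6 = 3(81) = 243
c_7 = 3(243) = 729
Sum = 1 + 3 + 9 + 27 + 81 + 243 + 729 = 1093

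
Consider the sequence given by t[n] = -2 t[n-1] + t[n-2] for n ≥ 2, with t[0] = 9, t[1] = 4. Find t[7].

t[2] = -2·4 + 9 = 1
t[3] = -2·1 + 4 = 2
t[4] = -2·2 + 1 = -3
t[5] = -2·(-3) + 2 = 8
t[6] = -2·8 + (-3) = -19
t[7] = -2·(-19) + 8 = 46

46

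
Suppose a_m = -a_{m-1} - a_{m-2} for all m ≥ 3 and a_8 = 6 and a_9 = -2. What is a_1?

Rearranging, a_{m-2} = -(a_m + a_{m-1}).
a_7 = -(-2 + 6) = -4
a_6 = -(6 + (-4)) = -2
a_5 = -(-4 + (-2)) = 6
a_4 = -(-2 + 6) = -4
a_3 = -(6 + (-4)) = -2
a_2 = -(-4 + (-2)) = 6
a_1 = -(-2 + 6) = -4

-4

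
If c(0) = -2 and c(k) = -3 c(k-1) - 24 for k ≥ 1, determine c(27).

The fixed point is -24/(1 + 3) = -6, so c(k) + 6 = -3(c(k-1) + 6).
Hence c(k) = 4·(-3)^k - 6.
c(27) = 4·(-3)^{27} - 6 = 4·-7625597484987 - 6 = -30502389939954.

-30502389939954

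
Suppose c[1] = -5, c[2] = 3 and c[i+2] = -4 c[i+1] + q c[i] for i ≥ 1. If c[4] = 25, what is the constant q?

c[3] = -12 - 5q
c[4] = 48 + 23q
So 48 + 23q = 25, giving q = -1.

-1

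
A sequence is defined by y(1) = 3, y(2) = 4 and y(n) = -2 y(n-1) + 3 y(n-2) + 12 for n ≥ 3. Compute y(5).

55

y(3) = -2(4) + 3(3) + 12 = 13
y(4) = -2(13) + 3(4) + 12 = -2
y(5) = -2(-2) + 3(13) + 12 = 55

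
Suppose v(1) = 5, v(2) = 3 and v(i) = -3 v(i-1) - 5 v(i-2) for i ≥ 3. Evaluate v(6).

v(3) = -3*3 - 5*5 = -34
v(4) = -3*(-34) - 5*3 = 87
v(5) = -3*87 - 5*(-34) = -91
v(6) = -3*(-91) - 5*87 = -162

-162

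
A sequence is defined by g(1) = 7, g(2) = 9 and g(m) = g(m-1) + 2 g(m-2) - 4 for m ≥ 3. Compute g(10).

g(3) = 9 + 2*7 - 4 = 19
g(4) = 19 + 2*9 - 4 = 33
g(5) = 33 + 2*19 - 4 = 67
g(6) = 67 + 2*33 - 4 = 129
g(7) = 129 + 2*67 - 4 = 259
g(8) = 259 + 2*129 - 4 = 513
g(9) = 513 + 2*259 - 4 = 1027
g(10) = 1027 + 2*513 - 4 = 2049

2049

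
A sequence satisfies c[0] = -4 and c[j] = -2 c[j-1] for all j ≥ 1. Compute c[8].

-1024

c[1] = -2·(-4) = 8
c[2] = -2·8 = -16
c[3] = -2·(-16) = 32
c[4] = -2·32 = -64
c[5] = -2·(-64) = 128
c[6] = -2·128 = -256
c[7] = -2·(-256) = 512
c[8] = -2·512 = -1024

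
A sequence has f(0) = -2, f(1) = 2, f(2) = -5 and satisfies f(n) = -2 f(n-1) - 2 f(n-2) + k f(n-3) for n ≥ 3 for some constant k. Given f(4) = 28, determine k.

5

f(3) = 6 - 2k
f(4) = -2 + 6k
So -2 + 6k = 28, giving k = 5.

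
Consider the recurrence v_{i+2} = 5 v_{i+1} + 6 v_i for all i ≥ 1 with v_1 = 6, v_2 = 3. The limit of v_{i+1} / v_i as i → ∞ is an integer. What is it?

The characteristic equation is r^2 - 5r - 6 = 0, which factors as (r - 6)(r + 1) = 0.
So the roots are 6 and -1. Since |6| > |-1| and the coefficient of 6^i is non-zero, the ratio tends to 6.

6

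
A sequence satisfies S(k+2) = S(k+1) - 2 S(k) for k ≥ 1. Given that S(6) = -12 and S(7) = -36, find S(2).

Rearranging, S(k-2) = (S(k) - S(k-1)) / -2.
S(5) = (-36 - (-12)) / -2 = -24/-2 = 12
S(4) = (-12 - 12) / -2 = -24/-2 = 12
S(3) = (12 - 12) / -2 = 0/-2 = 0
S(2) = (12 - 0) / -2 = 12/-2 = -6

-6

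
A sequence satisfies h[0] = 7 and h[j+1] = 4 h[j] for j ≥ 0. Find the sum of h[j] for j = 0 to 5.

h[1] = 4*7 = 28
h[2] = 4*28 = 112
h[3] = 4*112 = 448
h[4] = 4*448 = 1792
h[5] = 4*1792 = 7168
Sum = 7 + 28 + 112 + 448 + 1792 + 7168 = 9555

9555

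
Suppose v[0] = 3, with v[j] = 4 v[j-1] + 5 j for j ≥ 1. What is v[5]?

v[1] = 4·3 + 5 = 17
v[2] = 4·17 + 10 = 78
v[3] = 4·78 + 15 = 327
v[4] = 4·327 + 20 = 1328
v[5] = 4·1328 + 25 = 5337

5337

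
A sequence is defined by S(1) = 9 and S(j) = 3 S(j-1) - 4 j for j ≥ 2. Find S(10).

78755

S(2) = 3·9 - 8 = 19
S(3) = 3·19 - 12 = 45
S(4) = 3·45 - 16 = 119
S(5) = 3·119 - 20 = 337
S(6) = 3·337 - 24 = 987
S(7) = 3·987 - 28 = 2933
S(8) = 3·2933 - 32 = 8767
S(9) = 3·8767 - 36 = 26265
S(10) = 3·26265 - 40 = 78755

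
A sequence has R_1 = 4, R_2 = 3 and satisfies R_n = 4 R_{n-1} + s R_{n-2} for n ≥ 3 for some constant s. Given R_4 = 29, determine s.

R_3 = 12 + 4s
R_4 = 48 + 19s
So 48 + 19s = 29, giving s = -1.

-1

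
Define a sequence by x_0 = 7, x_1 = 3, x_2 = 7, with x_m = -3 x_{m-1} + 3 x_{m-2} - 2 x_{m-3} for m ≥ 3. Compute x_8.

21967

x_3 = -3(7) + 3(3) - 2(7) = -26
x_4 = -3(-26) + 3(7) - 2(3) = 93
x_5 = -3(93) + 3(-26) - 2(7) = -371
x_6 = -3(-371) + 3(93) - 2(-26) = 1444
x_7 = -3(1444) + 3(-371) - 2(93) = -5631
x_8 = -3(-5631) + 3(1444) - 2(-371) = 21967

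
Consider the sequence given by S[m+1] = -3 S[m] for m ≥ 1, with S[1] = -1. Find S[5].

S[2] = -3·(-1) = 3
S[3] = -3·3 = -9
S[4] = -3·(-9) = 27
S[5] = -3·27 = -81

-81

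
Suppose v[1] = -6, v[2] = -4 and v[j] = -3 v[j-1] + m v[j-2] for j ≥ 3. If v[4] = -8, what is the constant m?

2

v[3] = 12 - 6m
v[4] = -36 + 14m
So -36 + 14m = -8, giving m = 2.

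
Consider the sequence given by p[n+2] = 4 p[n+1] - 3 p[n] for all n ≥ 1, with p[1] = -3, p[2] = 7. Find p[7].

3637

p[3] = 4(7) - 3(-3) = 37
p[4] = 4(37) - 3(7) = 127
p[5] = 4(127) - 3(37) = 397
p[6] = 4(397) - 3(127) = 1207
p[7] = 4(1207) - 3(397) = 3637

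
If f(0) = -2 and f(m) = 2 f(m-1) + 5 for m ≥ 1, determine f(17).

393211

The fixed point is 5/(1 - 2) = -5, so f(m) + 5 = 2(f(m-1) + 5).
Hence f(m) = 3·2^m - 5.
f(17) = 3·2^{17} - 5 = 3·131072 - 5 = 393211.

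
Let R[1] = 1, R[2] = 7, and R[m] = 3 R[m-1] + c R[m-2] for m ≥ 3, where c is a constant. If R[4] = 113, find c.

R[3] = 21 + c
R[4] = 63 + 10c
So 63 + 10c = 113, giving c = 5.

5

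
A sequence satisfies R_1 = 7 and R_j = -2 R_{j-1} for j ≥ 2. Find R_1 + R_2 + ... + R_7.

R_2 = -2*7 = -14
R_3 = -2*(-14) = 28
R_4 = -2*28 = -56
R_5 = -2*(-56) = 112
R_6 = -2*112 = -224
R_7 = -2*(-224) = 448
Sum = 7 + (-14) + 28 + (-56) + 112 + (-224) + 448 = 301

301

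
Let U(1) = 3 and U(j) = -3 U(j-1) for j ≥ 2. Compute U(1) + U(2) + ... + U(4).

U(2) = -3*3 = -9
U(3) = -3*(-9) = 27
U(4) = -3*27 = -81
Sum = 3 + (-9) + 27 + (-81) = -60

-60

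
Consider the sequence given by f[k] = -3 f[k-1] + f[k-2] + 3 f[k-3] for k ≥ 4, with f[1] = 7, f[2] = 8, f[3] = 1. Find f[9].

-4913

f[4] = -3·1 + 8 + 3·7 = 26
f[5] = -3·26 + 1 + 3·8 = -53
f[6] = -3·(-53) + 26 + 3·1 = 188
f[7] = -3·188 + (-53) + 3·26 = -539
f[8] = -3·(-539) + 188 + 3·(-53) = 1646
f[9] = -3·1646 + (-539) + 3·188 = -4913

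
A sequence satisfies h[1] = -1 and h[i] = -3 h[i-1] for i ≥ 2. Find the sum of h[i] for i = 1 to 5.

-61

h[2] = -3(-1) = 3
h[3] = -3(3) = -9
h[4] = -3(-9) = 27
h[5] = -3(27) = -81
Sum = (-1) + 3 + (-9) + 27 + (-81) = -61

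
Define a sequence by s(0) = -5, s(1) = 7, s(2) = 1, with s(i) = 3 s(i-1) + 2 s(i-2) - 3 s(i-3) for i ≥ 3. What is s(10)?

s(3) = 3·1 + 2·7 - 3·(-5) = 32
s(4) = 3·32 + 2·1 - 3·7 = 77
s(5) = 3·77 + 2·32 - 3·1 = 292
s(6) = 3·292 + 2·77 - 3·32 = 934
s(7) = 3·934 + 2·292 - 3·77 = 3155
s(8) = 3·3155 + 2·934 - 3·292 = 10457
s(9) = 3·10457 + 2·3155 - 3·934 = 34879
s(10) = 3·34879 + 2·10457 - 3·3155 = 116086

116086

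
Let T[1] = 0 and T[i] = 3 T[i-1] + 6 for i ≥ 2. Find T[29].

68630377364880

The fixed point is 6/(1 - 3) = -3, so T[i] + 3 = 3(T[i-1] + 3).
Hence T[i] = 3·3^{i-1} - 3.
T[29] = 3·3^{28} - 3 = 3·22876792454961 - 3 = 68630377364880.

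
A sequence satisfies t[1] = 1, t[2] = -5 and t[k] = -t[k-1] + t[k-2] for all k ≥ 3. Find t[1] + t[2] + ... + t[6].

-20

t[3] = -(-5) + 1 = 6
t[4] = -6 + (-5) = -11
t[5] = -(-11) + 6 = 17
t[6] = -17 + (-11) = -28
Sum = 1 + (-5) + 6 + (-11) + 17 + (-28) = -20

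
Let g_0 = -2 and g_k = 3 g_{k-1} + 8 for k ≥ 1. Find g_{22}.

62762119214

The fixed point is 8/(1 - 3) = -4, so g_k + 4 = 3(g_{k-1} + 4).
Hence g_k = 2·3^k - 4.
g_{22} = 2·3^{22} - 4 = 2·31381059609 - 4 = 62762119214.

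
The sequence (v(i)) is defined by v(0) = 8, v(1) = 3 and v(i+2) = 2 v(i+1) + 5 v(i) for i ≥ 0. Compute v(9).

v(2) = 2(3) + 5(8) = 46
v(3) = 2(46) + 5(3) = 107
v(4) = 2(107) + 5(46) = 444
v(5) = 2(444) + 5(107) = 1423
v(6) = 2(1423) + 5(444) = 5066
v(7) = 2(5066) + 5(1423) = 17247
v(8) = 2(17247) + 5(5066) = 59824
v(9) = 2(59824) + 5(17247) = 205883

205883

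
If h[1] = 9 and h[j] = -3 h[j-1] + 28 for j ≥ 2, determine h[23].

The fixed point is 28/(1 + 3) = 7, so h[j] - 7 = -3(h[j-1] - 7).
Hence h[j] = 2·(-3)^{j-1} + 7.
h[23] = 2·(-3)^{22} + 7 = 2·31381059609 + 7 = 62762119225.

62762119225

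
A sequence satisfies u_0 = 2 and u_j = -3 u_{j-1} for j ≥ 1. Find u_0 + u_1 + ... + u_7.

u_1 = -3(2) = -6
u_2 = -3(-6) = 18
u_3 = -3(18) = -54
u_4 = -3(-54) = 162
u_5 = -3(162) = -486
u_6 = -3(-486) = 1458
u_7 = -3(1458) = -4374
Sum = 2 + (-6) + 18 + (-54) + 162 + (-486) + 1458 + (-4374) = -3280

-3280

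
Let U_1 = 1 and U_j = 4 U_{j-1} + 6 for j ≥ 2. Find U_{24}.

The fixed point is 6/(1 - 4) = -2, so U_j + 2 = 4(U_{j-1} + 2).
Hence U_j = 3·4^{j-1} - 2.
U_{24} = 3·4^{23} - 2 = 3·70368744177664 - 2 = 211106232532990.

211106232532990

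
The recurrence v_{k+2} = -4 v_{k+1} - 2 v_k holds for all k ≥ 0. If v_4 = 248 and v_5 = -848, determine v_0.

Rearranging, v_{k-2} = (v_k + 4 v_{k-1}) / -2.
v_3 = (-848 + 4(248)) / -2 = 144/-2 = -72
v_2 = (248 + 4(-72)) / -2 = -40/-2 = 20
v_1 = (-72 + 4(20)) / -2 = 8/-2 = -4
v_0 = (20 + 4(-4)) / -2 = 4/-2 = -2

-2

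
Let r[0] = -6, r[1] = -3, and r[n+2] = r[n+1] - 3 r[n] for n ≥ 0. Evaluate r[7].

249

r[2] = (-3) - 3(-6) = 15
r[3] = 15 - 3(-3) = 24
r[4] = 24 - 3(15) = -21
r[5] = (-21) - 3(24) = -93
r[6] = (-93) - 3(-21) = -30
r[7] = (-30) - 3(-93) = 249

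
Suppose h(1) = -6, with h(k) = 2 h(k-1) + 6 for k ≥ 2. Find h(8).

-6

h(2) = 2·(-6) + 6 = -6
h(3) = 2·(-6) + 6 = -6
h(4) = 2·(-6) + 6 = -6
h(5) = 2·(-6) + 6 = -6
h(6) = 2·(-6) + 6 = -6
h(7) = 2·(-6) + 6 = -6
h(8) = 2·(-6) + 6 = -6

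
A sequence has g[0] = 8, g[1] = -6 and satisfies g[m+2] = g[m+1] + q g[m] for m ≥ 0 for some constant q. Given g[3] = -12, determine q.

-3

g[2] = -6 + 8q
g[3] = -6 + 2q
So -6 + 2q = -12, giving q = -3.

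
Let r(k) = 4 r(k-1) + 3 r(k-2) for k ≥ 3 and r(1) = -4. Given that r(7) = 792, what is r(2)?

Let r(2) = y.
r(3) = -12 + 4y
r(4) = -48 + 19y
r(5) = -228 + 88y
r(6) = -1056 + 409y
r(7) = -4908 + 1900y
So -4908 + 1900y = 792, giving y = 3.

3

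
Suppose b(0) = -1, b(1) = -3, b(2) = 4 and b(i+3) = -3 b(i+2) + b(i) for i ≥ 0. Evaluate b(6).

b(3) = -3·4 + (-1) = -13
b(4) = -3·(-13) + (-3) = 36
b(5) = -3·36 + 4 = -104
b(6) = -3·(-104) + (-13) = 299

299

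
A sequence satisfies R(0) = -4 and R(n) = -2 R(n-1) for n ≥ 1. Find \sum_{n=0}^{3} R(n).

R(1) = -2*(-4) = 8
R(2) = -2*8 = -16
R(3) = -2*(-16) = 32
Sum = (-4) + 8 + (-16) + 32 = 20

20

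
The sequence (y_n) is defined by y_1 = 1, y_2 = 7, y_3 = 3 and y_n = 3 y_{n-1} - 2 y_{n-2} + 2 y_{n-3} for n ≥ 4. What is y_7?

23

y_4 = 3·3 - 2·7 + 2·1 = -3
y_5 = 3·(-3) - 2·3 + 2·7 = -1
y_6 = 3·(-1) - 2·(-3) + 2·3 = 9
y_7 = 3·9 - 2·(-1) + 2·(-3) = 23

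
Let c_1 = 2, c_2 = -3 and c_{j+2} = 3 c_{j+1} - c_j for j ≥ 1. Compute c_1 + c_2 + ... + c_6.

-328

c_3 = 3*(-3) - 2 = -11
c_4 = 3*(-11) - (-3) = -30
c_5 = 3*(-30) - (-11) = -79
c_6 = 3*(-79) - (-30) = -207
Sum = 2 + (-3) + (-11) + (-30) + (-79) + (-207) = -328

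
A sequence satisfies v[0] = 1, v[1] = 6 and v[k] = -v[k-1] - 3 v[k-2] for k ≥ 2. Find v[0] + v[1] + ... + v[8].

v[2] = -6 - 3*1 = -9
v[3] = -(-9) - 3*6 = -9
v[4] = -(-9) - 3*(-9) = 36
v[5] = -36 - 3*(-9) = -9
v[6] = -(-9) - 3*36 = -99
v[7] = -(-99) - 3*(-9) = 126
v[8] = -126 - 3*(-99) = 171
Sum = 1 + 6 + (-9) + (-9) + 36 + (-9) + (-99) + 126 + 171 = 214

214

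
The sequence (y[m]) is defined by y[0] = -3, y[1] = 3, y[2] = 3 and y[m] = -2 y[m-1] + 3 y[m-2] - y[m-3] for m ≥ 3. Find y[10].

-7086

y[3] = -2(3) + 3(3) - (-3) = 6
y[4] = -2(6) + 3(3) - 3 = -6
y[5] = -2(-6) + 3(6) - 3 = 27
y[6] = -2(27) + 3(-6) - 6 = -78
y[7] = -2(-78) + 3(27) - (-6) = 243
y[8] = -2(243) + 3(-78) - 27 = -747
y[9] = -2(-747) + 3(243) - (-78) = 2301
y[10] = -2(2301) + 3(-747) - 243 = -7086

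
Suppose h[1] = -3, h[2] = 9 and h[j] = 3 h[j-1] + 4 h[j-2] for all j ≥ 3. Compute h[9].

78639

h[3] = 3(9) + 4(-3) = 15
h[4] = 3(15) + 4(9) = 81
h[5] = 3(81) + 4(15) = 303
h[6] = 3(303) + 4(81) = 1233
h[7] = 3(1233) + 4(303) = 4911
h[8] = 3(4911) + 4(1233) = 19665
h[9] = 3(19665) + 4(4911) = 78639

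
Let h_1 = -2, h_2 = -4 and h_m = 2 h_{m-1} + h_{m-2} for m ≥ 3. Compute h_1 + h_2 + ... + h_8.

-1392

h_3 = 2·(-4) + (-2) = -10
h_4 = 2·(-10) + (-4) = -24
h_5 = 2·(-24) + (-10) = -58
h_6 = 2·(-58) + (-24) = -140
h_7 = 2·(-140) + (-58) = -338
h_8 = 2·(-338) + (-140) = -816
Sum = (-2) + (-4) + (-10) + (-24) + (-58) + (-140) + (-338) + (-816) = -1392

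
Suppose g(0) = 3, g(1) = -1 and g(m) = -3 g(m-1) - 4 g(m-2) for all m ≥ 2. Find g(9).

-1201

g(2) = -3·(-1) - 4·3 = -9
g(3) = -3·(-9) - 4·(-1) = 31
g(4) = -3·31 - 4·(-9) = -57
g(5) = -3·(-57) - 4·31 = 47
g(6) = -3·47 - 4·(-57) = 87
g(7) = -3·87 - 4·47 = -449
g(8) = -3·(-449) - 4·87 = 999
g(9) = -3·999 - 4·(-449) = -1201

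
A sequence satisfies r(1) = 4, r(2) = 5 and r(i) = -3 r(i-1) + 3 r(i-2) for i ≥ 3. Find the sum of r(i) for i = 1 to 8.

r(3) = -3(5) + 3(4) = -3
r(4) = -3(-3) + 3(5) = 24
r(5) = -3(24) + 3(-3) = -81
r(6) = -3(-81) + 3(24) = 315
r(7) = -3(315) + 3(-81) = -1188
r(8) = -3(-1188) + 3(315) = 4509
Sum = 4 + 5 + (-3) + 24 + (-81) + 315 + (-1188) + 4509 = 3585

3585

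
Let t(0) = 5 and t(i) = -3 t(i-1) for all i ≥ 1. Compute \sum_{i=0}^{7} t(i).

t(1) = -3*5 = -15
t(2) = -3*(-15) = 45
t(3) = -3*45 = -135
t(4) = -3*(-135) = 405
t(5) = -3*405 = -1215
t(6) = -3*(-1215) = 3645
t(7) = -3*3645 = -10935
Sum = 5 + (-15) + 45 + (-135) + 405 + (-1215) + 3645 + (-10935) = -8200

-8200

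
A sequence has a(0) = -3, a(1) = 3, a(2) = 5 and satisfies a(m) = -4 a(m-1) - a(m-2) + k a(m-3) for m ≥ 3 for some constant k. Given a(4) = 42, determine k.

-3

a(3) = -23 - 3k
a(4) = 87 + 15k
So 87 + 15k = 42, giving k = -3.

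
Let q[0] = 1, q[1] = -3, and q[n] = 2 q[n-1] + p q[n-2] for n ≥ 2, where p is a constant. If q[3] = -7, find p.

q[2] = -6 + p
q[3] = -12 - p
So -12 - p = -7, giving p = -5.

-5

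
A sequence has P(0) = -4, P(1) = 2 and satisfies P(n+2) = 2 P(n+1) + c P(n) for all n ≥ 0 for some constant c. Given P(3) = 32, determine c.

-4

P(2) = 4 - 4c
P(3) = 8 - 6c
So 8 - 6c = 32, giving c = -4.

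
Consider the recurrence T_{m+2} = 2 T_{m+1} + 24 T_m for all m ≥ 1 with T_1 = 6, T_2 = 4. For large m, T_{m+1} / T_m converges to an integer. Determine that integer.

The characteristic equation is r^2 - 2r - 24 = 0, which factors as (r - 6)(r + 4) = 0.
So the roots are 6 and -4. Since |6| > |-4| and the coefficient of 6^m is non-zero, the ratio tends to 6.

6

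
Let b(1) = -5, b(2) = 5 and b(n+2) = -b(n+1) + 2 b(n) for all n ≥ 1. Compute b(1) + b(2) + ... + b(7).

-155

b(3) = -5 + 2(-5) = -15
b(4) = -(-15) + 2(5) = 25
b(5) = -25 + 2(-15) = -55
b(6) = -(-55) + 2(25) = 105
b(7) = -105 + 2(-55) = -215
Sum = (-5) + 5 + (-15) + 25 + (-55) + 105 + (-215) = -155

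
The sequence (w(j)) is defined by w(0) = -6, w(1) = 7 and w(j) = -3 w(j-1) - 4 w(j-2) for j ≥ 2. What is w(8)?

-1533

w(2) = -3*7 - 4*(-6) = 3
w(3) = -3*3 - 4*7 = -37
w(4) = -3*(-37) - 4*3 = 99
w(5) = -3*99 - 4*(-37) = -149
w(6) = -3*(-149) - 4*99 = 51
w(7) = -3*51 - 4*(-149) = 443
w(8) = -3*443 - 4*51 = -1533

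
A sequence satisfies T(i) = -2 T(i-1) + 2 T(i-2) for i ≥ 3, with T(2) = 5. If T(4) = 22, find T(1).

Let T(1) = v.
T(3) = -10 + 2v
T(4) = 30 - 4v
So 30 - 4v = 22, giving v = 2.

2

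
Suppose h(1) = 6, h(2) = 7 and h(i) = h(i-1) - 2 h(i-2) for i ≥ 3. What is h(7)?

47

h(3) = 7 - 2(6) = -5
h(4) = (-5) - 2(7) = -19
h(5) = (-19) - 2(-5) = -9
h(6) = (-9) - 2(-19) = 29
h(7) = 29 - 2(-9) = 47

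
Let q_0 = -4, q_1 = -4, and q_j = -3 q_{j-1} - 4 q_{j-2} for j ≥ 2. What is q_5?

-4

q_2 = -3*(-4) - 4*(-4) = 28
q_3 = -3*28 - 4*(-4) = -68
q_4 = -3*(-68) - 4*28 = 92
q_5 = -3*92 - 4*(-68) = -4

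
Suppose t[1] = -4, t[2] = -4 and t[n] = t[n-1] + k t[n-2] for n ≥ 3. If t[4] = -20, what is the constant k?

2

t[3] = -4 - 4k
t[4] = -4 - 8k
So -4 - 8k = -20, giving k = 2.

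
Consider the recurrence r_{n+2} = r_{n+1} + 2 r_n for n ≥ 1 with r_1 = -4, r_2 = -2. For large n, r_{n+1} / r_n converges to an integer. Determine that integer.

2

The characteristic equation is r^2 - r - 2 = 0, which factors as (r - 2)(r + 1) = 0.
So the roots are 2 and -1. Since |2| > |-1| and the coefficient of 2^n is non-zero, the ratio tends to 2.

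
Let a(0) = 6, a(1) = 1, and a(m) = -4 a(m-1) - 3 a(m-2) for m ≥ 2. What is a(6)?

a(2) = -4·1 - 3·6 = -22
a(3) = -4·(-22) - 3·1 = 85
a(4) = -4·85 - 3·(-22) = -274
a(5) = -4·(-274) - 3·85 = 841
a(6) = -4·841 - 3·(-274) = -2542

-2542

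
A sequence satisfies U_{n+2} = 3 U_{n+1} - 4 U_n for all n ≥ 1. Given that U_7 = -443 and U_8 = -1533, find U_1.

-7

Rearranging, U_{n-2} = (U_n - 3 U_{n-1}) / -4.
U_6 = (-1533 - 3·(-443)) / -4 = -204/-4 = 51
U_5 = (-443 - 3·51) / -4 = -596/-4 = 149
U_4 = (51 - 3·149) / -4 = -396/-4 = 99
U_3 = (149 - 3·99) / -4 = -148/-4 = 37
U_2 = (99 - 3·37) / -4 = -12/-4 = 3
U_1 = (37 - 3·3) / -4 = 28/-4 = -7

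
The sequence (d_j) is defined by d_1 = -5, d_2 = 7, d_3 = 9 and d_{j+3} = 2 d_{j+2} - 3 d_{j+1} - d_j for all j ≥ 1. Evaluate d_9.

523

d_4 = 2(9) - 3(7) - (-5) = 2
d_5 = 2(2) - 3(9) - 7 = -30
d_6 = 2(-30) - 3(2) - 9 = -75
d_7 = 2(-75) - 3(-30) - 2 = -62
d_8 = 2(-62) - 3(-75) - (-30) = 131
d_9 = 2(131) - 3(-62) - (-75) = 523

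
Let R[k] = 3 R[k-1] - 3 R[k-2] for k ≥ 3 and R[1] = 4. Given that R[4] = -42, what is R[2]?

-1

Let R[2] = z.
R[3] = -12 + 3z
R[4] = -36 + 6z
So -36 + 6z = -42, giving z = -1.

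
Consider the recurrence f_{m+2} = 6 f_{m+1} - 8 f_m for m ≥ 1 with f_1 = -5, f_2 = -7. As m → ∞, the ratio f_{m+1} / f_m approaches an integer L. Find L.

The characteristic equation is r^2 - 6r + 8 = 0, which factors as (r - 4)(r - 2) = 0.
So the roots are 4 and 2. Since |4| > |2| and the coefficient of 4^m is non-zero, the ratio tends to 4.

4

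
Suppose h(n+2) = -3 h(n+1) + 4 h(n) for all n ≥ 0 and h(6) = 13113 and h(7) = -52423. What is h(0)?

9

Rearranging, h(n-2) = (h(n) + 3 h(n-1)) / 4.
h(5) = (-52423 + 3*13113) / 4 = -13084/4 = -3271
h(4) = (13113 + 3*(-3271)) / 4 = 3300/4 = 825
h(3) = (-3271 + 3*825) / 4 = -796/4 = -199
h(2) = (825 + 3*(-199)) / 4 = 228/4 = 57
h(1) = (-199 + 3*57) / 4 = -28/4 = -7
h(0) = (57 + 3*(-7)) / 4 = 36/4 = 9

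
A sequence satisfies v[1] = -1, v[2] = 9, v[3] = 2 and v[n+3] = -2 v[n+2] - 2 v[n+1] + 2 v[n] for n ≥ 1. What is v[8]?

324

v[4] = -2*2 - 2*9 + 2*(-1) = -24
v[5] = -2*(-24) - 2*2 + 2*9 = 62
v[6] = -2*62 - 2*(-24) + 2*2 = -72
v[7] = -2*(-72) - 2*62 + 2*(-24) = -28
v[8] = -2*(-28) - 2*(-72) + 2*62 = 324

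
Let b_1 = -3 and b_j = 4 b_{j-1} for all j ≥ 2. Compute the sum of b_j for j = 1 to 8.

b_2 = 4·(-3) = -12
b_3 = 4·(-12) = -48
b_4 = 4·(-48) = -192
b_5 = 4·(-192) = -768
b_6 = 4·(-768) = -3072
b_7 = 4·(-3072) = -12288
b_8 = 4·(-12288) = -49152
Sum = (-3) + (-12) + (-48) + (-192) + (-768) + (-3072) + (-12288) + (-49152) = -65535

-65535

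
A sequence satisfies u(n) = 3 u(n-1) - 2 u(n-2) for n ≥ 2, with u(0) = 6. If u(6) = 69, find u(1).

Let u(1) = w.
u(2) = -12 + 3w
u(3) = -36 + 7w
u(4) = -84 + 15w
u(5) = -180 + 31w
u(6) = -372 + 63w
So -372 + 63w = 69, giving w = 7.

7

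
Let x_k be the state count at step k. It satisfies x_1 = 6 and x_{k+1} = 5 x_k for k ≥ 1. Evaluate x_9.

x_2 = 5(6) = 30
x_3 = 5(30) = 150
x_4 = 5(150) = 750
x_5 = 5(750) = 3750
x_6 = 5(3750) = 18750
x_7 = 5(18750) = 93750
x_8 = 5(93750) = 468750
x_9 = 5(468750) = 2343750

2343750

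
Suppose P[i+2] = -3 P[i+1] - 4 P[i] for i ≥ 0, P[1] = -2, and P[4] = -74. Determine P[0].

Let P[0] = v.
P[2] = 6 - 4v
P[3] = -10 + 12v
P[4] = 6 - 20v
So 6 - 20v = -74, giving v = 4.

4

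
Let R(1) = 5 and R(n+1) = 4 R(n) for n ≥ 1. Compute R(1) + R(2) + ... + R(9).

436905

R(2) = 4·5 = 20
R(3) = 4·20 = 80
R(4) = 4·80 = 320
R(5) = 4·320 = 1280
R(6) = 4·1280 = 5120
R(7) = 4·5120 = 20480
R(8) = 4·20480 = 81920
R(9) = 4·81920 = 327680
Sum = 5 + 20 + 80 + 320 + 1280 + 5120 + 20480 + 81920 + 327680 = 436905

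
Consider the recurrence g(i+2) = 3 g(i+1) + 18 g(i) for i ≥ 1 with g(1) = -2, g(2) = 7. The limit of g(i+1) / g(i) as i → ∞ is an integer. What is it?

6

The characteristic equation is r^2 - 3r - 18 = 0, which factors as (r - 6)(r + 3) = 0.
So the roots are 6 and -3. Since |6| > |-3| and the coefficient of 6^i is non-zero, the ratio tends to 6.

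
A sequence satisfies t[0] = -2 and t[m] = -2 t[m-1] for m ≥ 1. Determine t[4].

t[1] = -2(-2) = 4
t[2] = -2(4) = -8
t[3] = -2(-8) = 16
t[4] = -2(16) = -32

-32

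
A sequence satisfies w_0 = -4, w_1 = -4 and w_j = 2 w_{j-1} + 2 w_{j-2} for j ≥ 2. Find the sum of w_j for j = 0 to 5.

w_2 = 2(-4) + 2(-4) = -16
w_3 = 2(-16) + 2(-4) = -40
w_4 = 2(-40) + 2(-16) = -112
w_5 = 2(-112) + 2(-40) = -304
Sum = (-4) + (-4) + (-16) + (-40) + (-112) + (-304) = -480

-480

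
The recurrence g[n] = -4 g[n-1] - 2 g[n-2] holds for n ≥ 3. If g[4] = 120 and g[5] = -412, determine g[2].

Rearranging, g[n-2] = (g[n] + 4 g[n-1]) / -2.
g[3] = (-412 + 4(120)) / -2 = 68/-2 = -34
g[2] = (120 + 4(-34)) / -2 = -16/-2 = 8

8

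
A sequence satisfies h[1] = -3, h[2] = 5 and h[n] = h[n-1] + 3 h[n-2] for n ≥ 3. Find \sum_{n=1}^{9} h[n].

406

h[3] = 5 + 3·(-3) = -4
h[4] = (-4) + 3·5 = 11
h[5] = 11 + 3·(-4) = -1
h[6] = (-1) + 3·11 = 32
h[7] = 32 + 3·(-1) = 29
h[8] = 29 + 3·32 = 125
h[9] = 125 + 3·29 = 212
Sum = (-3) + 5 + (-4) + 11 + (-1) + 32 + 29 + 125 + 212 = 406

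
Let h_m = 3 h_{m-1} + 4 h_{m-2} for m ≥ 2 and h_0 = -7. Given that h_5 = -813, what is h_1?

Let h_1 = x.
h_2 = -28 + 3x
h_3 = -84 + 13x
h_4 = -364 + 51x
h_5 = -1428 + 205x
So -1428 + 205x = -813, giving x = 3.

3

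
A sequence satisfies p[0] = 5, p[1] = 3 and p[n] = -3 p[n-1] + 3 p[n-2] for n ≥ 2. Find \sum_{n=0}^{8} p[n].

p[2] = -3*3 + 3*5 = 6
p[3] = -3*6 + 3*3 = -9
p[4] = -3*(-9) + 3*6 = 45
p[5] = -3*45 + 3*(-9) = -162
p[6] = -3*(-162) + 3*45 = 621
p[7] = -3*621 + 3*(-162) = -2349
p[8] = -3*(-2349) + 3*621 = 8910
Sum = 5 + 3 + 6 + (-9) + 45 + (-162) + 621 + (-2349) + 8910 = 7070

7070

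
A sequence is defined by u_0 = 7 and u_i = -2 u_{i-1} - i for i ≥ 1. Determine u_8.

u_1 = -2(7) - 1 = -15
u_2 = -2(-15) - 2 = 28
u_3 = -2(28) - 3 = -59
u_4 = -2(-59) - 4 = 114
u_5 = -2(114) - 5 = -233
u_6 = -2(-233) - 6 = 460
u_7 = -2(460) - 7 = -927
u_8 = -2(-927) - 8 = 1846

1846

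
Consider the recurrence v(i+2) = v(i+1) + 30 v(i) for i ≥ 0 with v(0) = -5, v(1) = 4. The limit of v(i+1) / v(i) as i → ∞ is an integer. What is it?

6

The characteristic equation is r^2 - r - 30 = 0, which factors as (r - 6)(r + 5) = 0.
So the roots are 6 and -5. Since |6| > |-5| and the coefficient of 6^i is non-zero, the ratio tends to 6.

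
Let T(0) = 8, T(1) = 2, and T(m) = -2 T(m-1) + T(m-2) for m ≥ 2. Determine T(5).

-38

T(2) = -2·2 + 8 = 4
T(3) = -2·4 + 2 = -6
T(4) = -2·(-6) + 4 = 16
T(5) = -2·16 + (-6) = -38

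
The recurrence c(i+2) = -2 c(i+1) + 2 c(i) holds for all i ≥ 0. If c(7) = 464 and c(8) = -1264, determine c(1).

8

Rearranging, c(i-2) = (c(i) + 2 c(i-1)) / 2.
c(6) = (-1264 + 2(464)) / 2 = -336/2 = -168
c(5) = (464 + 2(-168)) / 2 = 128/2 = 64
c(4) = (-168 + 2(64)) / 2 = -40/2 = -20
c(3) = (64 + 2(-20)) / 2 = 24/2 = 12
c(2) = (-20 + 2(12)) / 2 = 4/2 = 2
c(1) = (12 + 2(2)) / 2 = 16/2 = 8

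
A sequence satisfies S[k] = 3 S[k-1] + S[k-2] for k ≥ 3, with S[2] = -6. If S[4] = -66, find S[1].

Let S[1] = v.
S[3] = -18 + v
S[4] = -60 + 3v
So -60 + 3v = -66, giving v = -2.

-2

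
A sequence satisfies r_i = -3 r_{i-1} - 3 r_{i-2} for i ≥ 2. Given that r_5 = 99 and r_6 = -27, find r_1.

8

Rearranging, r_{i-2} = (r_i + 3 r_{i-1}) / -3.
r_4 = (-27 + 3(99)) / -3 = 270/-3 = -90
r_3 = (99 + 3(-90)) / -3 = -171/-3 = 57
r_2 = (-90 + 3(57)) / -3 = 81/-3 = -27
r_1 = (57 + 3(-27)) / -3 = -24/-3 = 8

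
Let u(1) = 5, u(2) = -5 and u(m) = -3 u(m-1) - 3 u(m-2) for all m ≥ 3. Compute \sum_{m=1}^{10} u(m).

u(3) = -3(-5) - 3(5) = 0
u(4) = -3(0) - 3(-5) = 15
u(5) = -3(15) - 3(0) = -45
u(6) = -3(-45) - 3(15) = 90
u(7) = -3(90) - 3(-45) = -135
u(8) = -3(-135) - 3(90) = 135
u(9) = -3(135) - 3(-135) = 0
u(10) = -3(0) - 3(135) = -405
Sum = 5 + (-5) + 0 + 15 + (-45) + 90 + (-135) + 135 + 0 + (-405) = -345

-345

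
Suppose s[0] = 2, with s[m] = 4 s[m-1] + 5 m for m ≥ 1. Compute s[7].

s[1] = 4*2 + 5 = 13
s[2] = 4*13 + 10 = 62
s[3] = 4*62 + 15 = 263
s[4] = 4*263 + 20 = 1072
s[5] = 4*1072 + 25 = 4313
s[6] = 4*4313 + 30 = 17282
s[7] = 4*17282 + 35 = 69163

69163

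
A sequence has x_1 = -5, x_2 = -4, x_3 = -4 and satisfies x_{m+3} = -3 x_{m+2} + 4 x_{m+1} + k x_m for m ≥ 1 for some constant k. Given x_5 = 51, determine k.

x_4 = -4 - 5k
x_5 = -4 + 11k
So -4 + 11k = 51, giving k = 5.

5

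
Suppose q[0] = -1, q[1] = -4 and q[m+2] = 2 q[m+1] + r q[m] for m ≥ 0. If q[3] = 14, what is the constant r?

-5

q[2] = -8 - r
q[3] = -16 - 6r
So -16 - 6r = 14, giving r = -5.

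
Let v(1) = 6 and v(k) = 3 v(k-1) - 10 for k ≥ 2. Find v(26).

847288609448

The fixed point is -10/(1 - 3) = 5, so v(k) - 5 = 3(v(k-1) - 5).
Hence v(k) = 1·3^{k-1} + 5.
v(26) = 1·3^{25} + 5 = 1·847288609443 + 5 = 847288609448.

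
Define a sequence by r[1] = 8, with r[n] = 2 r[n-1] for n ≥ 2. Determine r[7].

r[2] = 2·8 = 16
r[3] = 2·16 = 32
r[4] = 2·32 = 64
r[5] = 2·64 = 128
r[6] = 2·128 = 256
r[7] = 2·256 = 512

512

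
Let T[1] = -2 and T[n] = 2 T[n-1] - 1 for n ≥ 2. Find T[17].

The fixed point is -1/(1 - 2) = 1, so T[n] - 1 = 2(T[n-1] - 1).
Hence T[n] = -3·2^{n-1} + 1.
T[17] = -3·2^{16} + 1 = -3·65536 + 1 = -196607.

-196607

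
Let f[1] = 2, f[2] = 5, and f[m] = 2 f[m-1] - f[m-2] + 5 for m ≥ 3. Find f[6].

f[3] = 2·5 - 2 + 5 = 13
f[4] = 2·13 - 5 + 5 = 26
f[5] = 2·26 - 13 + 5 = 44
f[6] = 2·44 - 26 + 5 = 67

67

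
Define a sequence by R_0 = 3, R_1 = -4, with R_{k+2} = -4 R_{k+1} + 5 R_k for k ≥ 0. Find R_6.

R_2 = -4(-4) + 5(3) = 31
R_3 = -4(31) + 5(-4) = -144
R_4 = -4(-144) + 5(31) = 731
R_5 = -4(731) + 5(-144) = -3644
R_6 = -4(-3644) + 5(731) = 18231

18231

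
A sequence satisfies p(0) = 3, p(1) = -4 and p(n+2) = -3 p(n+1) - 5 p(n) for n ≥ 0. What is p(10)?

p(2) = -3·(-4) - 5·3 = -3
p(3) = -3·(-3) - 5·(-4) = 29
p(4) = -3·29 - 5·(-3) = -72
p(5) = -3·(-72) - 5·29 = 71
p(6) = -3·71 - 5·(-72) = 147
p(7) = -3·147 - 5·71 = -796
p(8) = -3·(-796) - 5·147 = 1653
p(9) = -3·1653 - 5·(-796) = -979
p(10) = -3·(-979) - 5·1653 = -5328

-5328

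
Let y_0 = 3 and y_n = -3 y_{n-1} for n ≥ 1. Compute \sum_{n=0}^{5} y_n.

-546

y_1 = -3·3 = -9
y_2 = -3·(-9) = 27
y_3 = -3·27 = -81
y_4 = -3·(-81) = 243
y_5 = -3·243 = -729
Sum = 3 + (-9) + 27 + (-81) + 243 + (-729) = -546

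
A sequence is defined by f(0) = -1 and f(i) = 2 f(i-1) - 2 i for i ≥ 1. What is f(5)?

f(1) = 2(-1) - 2 = -4
f(2) = 2(-4) - 4 = -12
f(3) = 2(-12) - 6 = -30
f(4) = 2(-30) - 8 = -68
f(5) = 2(-68) - 10 = -146

-146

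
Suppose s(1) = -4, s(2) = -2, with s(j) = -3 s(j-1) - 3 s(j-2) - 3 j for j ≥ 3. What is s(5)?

57

s(3) = -3*(-2) - 3*(-4) - 9 = 9
s(4) = -3*9 - 3*(-2) - 12 = -33
s(5) = -3*(-33) - 3*9 - 15 = 57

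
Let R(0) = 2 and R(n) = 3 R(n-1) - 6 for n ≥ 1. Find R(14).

-4782966

The fixed point is -6/(1 - 3) = 3, so R(n) - 3 = 3(R(n-1) - 3).
Hence R(n) = -1·3^n + 3.
R(14) = -1·3^{14} + 3 = -1·4782969 + 3 = -4782966.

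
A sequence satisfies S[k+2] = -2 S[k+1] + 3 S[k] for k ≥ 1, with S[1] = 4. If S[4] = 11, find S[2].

5

Let S[2] = y.
S[3] = 12 - 2y
S[4] = -24 + 7y
So -24 + 7y = 11, giving y = 5.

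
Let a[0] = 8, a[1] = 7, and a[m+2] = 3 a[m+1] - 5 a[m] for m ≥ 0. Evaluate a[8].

a[2] = 3(7) - 5(8) = -19
a[3] = 3(-19) - 5(7) = -92
a[4] = 3(-92) - 5(-19) = -181
a[5] = 3(-181) - 5(-92) = -83
a[6] = 3(-83) - 5(-181) = 656
a[7] = 3(656) - 5(-83) = 2383
a[8] = 3(2383) - 5(656) = 3869

3869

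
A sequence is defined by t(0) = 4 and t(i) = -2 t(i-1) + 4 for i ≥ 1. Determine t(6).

t(1) = -2·4 + 4 = -4
t(2) = -2·(-4) + 4 = 12
t(3) = -2·12 + 4 = -20
t(4) = -2·(-20) + 4 = 44
t(5) = -2·44 + 4 = -84
t(6) = -2·(-84) + 4 = 172

172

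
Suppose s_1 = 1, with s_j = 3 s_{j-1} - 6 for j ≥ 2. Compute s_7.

s_2 = 3*1 - 6 = -3
s_3 = 3*(-3) - 6 = -15
s_4 = 3*(-15) - 6 = -51
s_5 = 3*(-51) - 6 = -159
s_6 = 3*(-159) - 6 = -483
s_7 = 3*(-483) - 6 = -1455

-1455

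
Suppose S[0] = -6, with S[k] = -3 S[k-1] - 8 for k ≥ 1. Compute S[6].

-2918

S[1] = -3*(-6) - 8 = 10
S[2] = -3*10 - 8 = -38
S[3] = -3*(-38) - 8 = 106
S[4] = -3*106 - 8 = -326
S[5] = -3*(-326) - 8 = 970
S[6] = -3*970 - 8 = -2918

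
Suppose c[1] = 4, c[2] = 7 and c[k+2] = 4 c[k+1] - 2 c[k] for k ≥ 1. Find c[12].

1209888

c[3] = 4(7) - 2(4) = 20
c[4] = 4(20) - 2(7) = 66
c[5] = 4(66) - 2(20) = 224
c[6] = 4(224) - 2(66) = 764
c[7] = 4(764) - 2(224) = 2608
c[8] = 4(2608) - 2(764) = 8904
c[9] = 4(8904) - 2(2608) = 30400
c[10] = 4(30400) - 2(8904) = 103792
c[11] = 4(103792) - 2(30400) = 354368
c[12] = 4(354368) - 2(103792) = 1209888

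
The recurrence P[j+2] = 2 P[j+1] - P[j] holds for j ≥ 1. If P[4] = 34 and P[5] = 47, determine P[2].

Rearranging, P[j-2] = -(P[j] - 2 P[j-1]).
P[3] = -(47 - 2*34) = 21
P[2] = -(34 - 2*21) = 8

8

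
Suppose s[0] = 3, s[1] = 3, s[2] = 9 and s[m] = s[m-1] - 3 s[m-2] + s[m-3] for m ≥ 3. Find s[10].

9

s[3] = 9 - 3(3) + 3 = 3
s[4] = 3 - 3(9) + 3 = -21
s[5] = (-21) - 3(3) + 9 = -21
s[6] = (-21) - 3(-21) + 3 = 45
s[7] = 45 - 3(-21) + (-21) = 87
s[8] = 87 - 3(45) + (-21) = -69
s[9] = (-69) - 3(87) + 45 = -285
s[10] = (-285) - 3(-69) + 87 = 9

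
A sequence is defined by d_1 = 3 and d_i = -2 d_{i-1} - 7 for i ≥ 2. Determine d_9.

1363

d_2 = -2*3 - 7 = -13
d_3 = -2*(-13) - 7 = 19
d_4 = -2*19 - 7 = -45
d_5 = -2*(-45) - 7 = 83
d_6 = -2*83 - 7 = -173
d_7 = -2*(-173) - 7 = 339
d_8 = -2*339 - 7 = -685
d_9 = -2*(-685) - 7 = 1363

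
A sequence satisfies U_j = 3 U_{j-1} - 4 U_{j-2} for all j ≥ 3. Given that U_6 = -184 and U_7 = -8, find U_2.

8

Rearranging, U_{j-2} = (U_j - 3 U_{j-1}) / -4.
U_5 = (-8 - 3*(-184)) / -4 = 544/-4 = -136
U_4 = (-184 - 3*(-136)) / -4 = 224/-4 = -56
U_3 = (-136 - 3*(-56)) / -4 = 32/-4 = -8
U_2 = (-56 - 3*(-8)) / -4 = -32/-4 = 8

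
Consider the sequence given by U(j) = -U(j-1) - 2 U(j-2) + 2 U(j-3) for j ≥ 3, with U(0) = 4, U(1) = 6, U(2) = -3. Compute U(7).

U(3) = -(-3) - 2*6 + 2*4 = -1
U(4) = -(-1) - 2*(-3) + 2*6 = 19
U(5) = -19 - 2*(-1) + 2*(-3) = -23
U(6) = -(-23) - 2*19 + 2*(-1) = -17
U(7) = -(-17) - 2*(-23) + 2*19 = 101

101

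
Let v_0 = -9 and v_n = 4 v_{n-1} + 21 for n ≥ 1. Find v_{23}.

The fixed point is 21/(1 - 4) = -7, so v_n + 7 = 4(v_{n-1} + 7).
Hence v_n = -2·4^n - 7.
v_{23} = -2·4^{23} - 7 = -2·70368744177664 - 7 = -140737488355335.

-140737488355335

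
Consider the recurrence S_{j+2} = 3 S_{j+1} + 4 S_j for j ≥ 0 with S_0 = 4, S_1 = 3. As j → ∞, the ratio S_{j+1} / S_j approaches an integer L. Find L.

4

The characteristic equation is r^2 - 3r - 4 = 0, which factors as (r - 4)(r + 1) = 0.
So the roots are 4 and -1. Since |4| > |-1| and the coefficient of 4^j is non-zero, the ratio tends to 4.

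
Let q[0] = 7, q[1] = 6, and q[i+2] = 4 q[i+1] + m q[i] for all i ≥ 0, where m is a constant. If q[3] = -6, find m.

q[2] = 24 + 7m
q[3] = 96 + 34m
So 96 + 34m = -6, giving m = -3.

-3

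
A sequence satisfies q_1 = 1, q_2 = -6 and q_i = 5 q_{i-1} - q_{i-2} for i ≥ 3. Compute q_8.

q_3 = 5*(-6) - 1 = -31
q_4 = 5*(-31) - (-6) = -149
q_5 = 5*(-149) - (-31) = -714
q_6 = 5*(-714) - (-149) = -3421
q_7 = 5*(-3421) - (-714) = -16391
q_8 = 5*(-16391) - (-3421) = -78534

-78534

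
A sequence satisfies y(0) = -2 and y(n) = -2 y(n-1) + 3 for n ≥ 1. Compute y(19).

The fixed point is 3/(1 + 2) = 1, so y(n) - 1 = -2(y(n-1) - 1).
Hence y(n) = -3·(-2)^n + 1.
y(19) = -3·(-2)^{19} + 1 = -3·-524288 + 1 = 1572865.

1572865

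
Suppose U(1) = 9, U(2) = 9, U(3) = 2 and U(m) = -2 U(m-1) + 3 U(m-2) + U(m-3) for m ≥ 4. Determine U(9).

-4431

U(4) = -2·2 + 3·9 + 9 = 32
U(5) = -2·32 + 3·2 + 9 = -49
U(6) = -2·(-49) + 3·32 + 2 = 196
U(7) = -2·196 + 3·(-49) + 32 = -507
U(8) = -2·(-507) + 3·196 + (-49) = 1553
U(9) = -2·1553 + 3·(-507) + 196 = -4431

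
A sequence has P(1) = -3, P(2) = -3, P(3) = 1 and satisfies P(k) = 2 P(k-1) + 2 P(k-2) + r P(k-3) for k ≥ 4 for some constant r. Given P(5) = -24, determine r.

P(4) = -4 - 3r
P(5) = -6 - 9r
So -6 - 9r = -24, giving r = 2.

2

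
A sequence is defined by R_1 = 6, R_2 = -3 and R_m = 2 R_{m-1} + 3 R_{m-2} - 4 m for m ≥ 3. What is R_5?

R_3 = 2*(-3) + 3*6 - 12 = 0
R_4 = 2*0 + 3*(-3) - 16 = -25
R_5 = 2*(-25) + 3*0 - 20 = -70

-70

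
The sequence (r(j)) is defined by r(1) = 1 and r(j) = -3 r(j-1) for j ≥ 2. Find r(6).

r(2) = -3(1) = -3
r(3) = -3(-3) = 9
r(4) = -3(9) = -27
r(5) = -3(-27) = 81
r(6) = -3(81) = -243

-243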